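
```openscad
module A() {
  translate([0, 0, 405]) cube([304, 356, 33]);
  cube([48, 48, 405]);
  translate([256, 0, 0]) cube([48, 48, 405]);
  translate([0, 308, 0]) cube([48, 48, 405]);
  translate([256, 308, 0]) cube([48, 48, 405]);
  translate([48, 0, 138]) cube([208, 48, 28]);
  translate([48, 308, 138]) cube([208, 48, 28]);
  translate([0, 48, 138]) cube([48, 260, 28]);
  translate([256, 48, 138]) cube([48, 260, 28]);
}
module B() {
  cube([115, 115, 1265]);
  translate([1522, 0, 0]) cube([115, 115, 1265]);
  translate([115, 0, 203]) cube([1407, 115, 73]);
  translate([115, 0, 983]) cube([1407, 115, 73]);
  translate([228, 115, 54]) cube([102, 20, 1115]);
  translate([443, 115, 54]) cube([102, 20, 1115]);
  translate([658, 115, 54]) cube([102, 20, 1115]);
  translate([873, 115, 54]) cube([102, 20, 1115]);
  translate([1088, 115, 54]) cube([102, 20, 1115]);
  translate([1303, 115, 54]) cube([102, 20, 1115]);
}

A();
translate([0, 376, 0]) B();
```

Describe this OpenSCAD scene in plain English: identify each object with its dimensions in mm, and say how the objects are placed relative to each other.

A is a four-legged stool. The seat is 304×356 mm, 33 mm thick, top at z = 438 mm. It stands on four square legs, each 48×48 mm in cross-section, from z = 0 to the seat underside, each flush with a corner of the seat. Four stretchers, 48 mm wide and 28 mm tall, connect adjacent legs with their undersides at z = 138 mm, each running between the inner faces of the legs it joins and aligned with the legs' outer faces on the other axis.

B is a fence section. Two 115×115 mm posts, 1265 mm tall, stand on the floor with a clear span of 1407 mm between their inner faces. Two horizontal rails of 115×73 mm section span the gap between the posts with their undersides at z = 203 mm and z = 983 mm, flush with the posts' −y face. 6 pickets, each 102 mm wide, 20 mm thick and 1115 mm tall, are fixed to the +y face of the rails with their bottoms at z = 54 mm, evenly spaced across the span with equal gaps (rounded down to the nearest mm) at the −x end and between each pair — any rounding remainder accumulates at the +x end.

The fence section is on the floor beside the stool on its +y side.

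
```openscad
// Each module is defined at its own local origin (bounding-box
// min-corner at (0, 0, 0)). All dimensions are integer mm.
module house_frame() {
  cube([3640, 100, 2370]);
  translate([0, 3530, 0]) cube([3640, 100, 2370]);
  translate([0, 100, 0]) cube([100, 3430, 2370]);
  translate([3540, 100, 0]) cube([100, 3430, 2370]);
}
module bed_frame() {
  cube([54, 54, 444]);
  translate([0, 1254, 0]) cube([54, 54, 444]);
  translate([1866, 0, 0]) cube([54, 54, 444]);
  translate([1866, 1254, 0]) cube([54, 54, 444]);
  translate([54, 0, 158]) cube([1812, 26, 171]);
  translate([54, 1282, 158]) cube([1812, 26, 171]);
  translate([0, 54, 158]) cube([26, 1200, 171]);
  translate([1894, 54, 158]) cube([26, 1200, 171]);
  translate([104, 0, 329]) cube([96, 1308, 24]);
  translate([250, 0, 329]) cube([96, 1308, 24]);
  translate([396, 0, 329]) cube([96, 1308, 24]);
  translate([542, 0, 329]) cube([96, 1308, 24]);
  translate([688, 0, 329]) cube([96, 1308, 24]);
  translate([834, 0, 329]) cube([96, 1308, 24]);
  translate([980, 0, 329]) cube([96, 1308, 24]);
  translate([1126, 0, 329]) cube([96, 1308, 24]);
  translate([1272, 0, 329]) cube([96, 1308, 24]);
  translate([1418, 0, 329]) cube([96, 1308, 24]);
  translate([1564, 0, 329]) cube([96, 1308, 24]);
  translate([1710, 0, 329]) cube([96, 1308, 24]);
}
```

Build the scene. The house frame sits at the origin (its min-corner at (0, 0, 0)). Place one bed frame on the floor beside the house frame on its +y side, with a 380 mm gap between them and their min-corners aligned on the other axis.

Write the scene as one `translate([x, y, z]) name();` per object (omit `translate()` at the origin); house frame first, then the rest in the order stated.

house_frame();
translate([0, 4010, 0]) bed_frame();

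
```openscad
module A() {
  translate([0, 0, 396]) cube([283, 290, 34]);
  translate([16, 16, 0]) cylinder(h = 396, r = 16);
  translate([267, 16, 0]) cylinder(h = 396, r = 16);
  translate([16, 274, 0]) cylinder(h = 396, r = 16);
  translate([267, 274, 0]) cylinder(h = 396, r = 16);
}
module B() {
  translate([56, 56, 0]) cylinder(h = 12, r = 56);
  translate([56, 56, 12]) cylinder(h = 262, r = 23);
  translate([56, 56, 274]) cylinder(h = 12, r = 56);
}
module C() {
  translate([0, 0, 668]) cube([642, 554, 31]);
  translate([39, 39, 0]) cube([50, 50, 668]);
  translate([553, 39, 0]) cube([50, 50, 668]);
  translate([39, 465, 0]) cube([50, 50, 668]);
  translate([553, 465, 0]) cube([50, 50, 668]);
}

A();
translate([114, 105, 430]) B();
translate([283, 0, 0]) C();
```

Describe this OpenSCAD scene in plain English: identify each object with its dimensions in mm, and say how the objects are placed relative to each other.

A is a simple wooden stool: a rectangular seat 283 mm (x) by 290 mm (y), 34 mm thick, top face at z = 430 mm, on four round legs, each 32 mm in diameter. The legs rest on z = 0, each leg's axis is inset half a diameter from the nearest pair of seat edges (so the leg's bounding box is flush with the corner).

B is a spool: two coaxial disc flanges of radius 56 mm and thickness 12 mm, joined by a core cylinder of radius 23 mm and height 262 mm. The lower flange rests on z = 0 and the three cylinders share a vertical axis.

C is a rectangular dining table. The top is 642×554×31 mm with its upper surface at z = 699 mm. It stands on four 50×50 mm square legs, each inset 39 mm from the nearest pair of top edges, running from the floor to the underside of the top.

The spool is on top of the stool. The table is against the stool's +x side, with their −y faces flush.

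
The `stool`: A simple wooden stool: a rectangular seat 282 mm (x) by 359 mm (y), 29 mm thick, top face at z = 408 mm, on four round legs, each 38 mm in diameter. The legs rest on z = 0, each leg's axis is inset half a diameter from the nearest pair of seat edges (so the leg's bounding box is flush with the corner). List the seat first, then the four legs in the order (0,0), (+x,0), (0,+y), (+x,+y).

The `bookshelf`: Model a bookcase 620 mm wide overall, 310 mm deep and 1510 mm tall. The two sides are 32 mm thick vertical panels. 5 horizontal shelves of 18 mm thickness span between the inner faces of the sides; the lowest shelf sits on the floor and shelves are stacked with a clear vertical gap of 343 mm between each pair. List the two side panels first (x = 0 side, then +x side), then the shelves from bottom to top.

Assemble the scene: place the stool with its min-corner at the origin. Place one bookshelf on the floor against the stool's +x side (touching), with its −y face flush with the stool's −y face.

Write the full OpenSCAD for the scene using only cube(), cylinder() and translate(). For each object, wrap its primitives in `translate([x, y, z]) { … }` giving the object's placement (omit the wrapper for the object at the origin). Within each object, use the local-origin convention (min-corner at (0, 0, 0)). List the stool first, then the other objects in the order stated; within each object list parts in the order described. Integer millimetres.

translate([0, 0, 379]) cube([282, 359, 29]);
translate([19, 19, 0]) cylinder(h = 379, r = 19);
translate([263, 19, 0]) cylinder(h = 379, r = 19);
translate([19, 340, 0]) cylinder(h = 379, r = 19);
translate([263, 340, 0]) cylinder(h = 379, r = 19);
translate([282, 0, 0]) {
  cube([32, 310, 1510]);
  translate([588, 0, 0]) cube([32, 310, 1510]);
  translate([32, 0, 0]) cube([556, 310, 18]);
  translate([32, 0, 361]) cube([556, 310, 18]);
  translate([32, 0, 722]) cube([556, 310, 18]);
  translate([32, 0, 1083]) cube([556, 310, 18]);
  translate([32, 0, 1444]) cube([556, 310, 18]);
}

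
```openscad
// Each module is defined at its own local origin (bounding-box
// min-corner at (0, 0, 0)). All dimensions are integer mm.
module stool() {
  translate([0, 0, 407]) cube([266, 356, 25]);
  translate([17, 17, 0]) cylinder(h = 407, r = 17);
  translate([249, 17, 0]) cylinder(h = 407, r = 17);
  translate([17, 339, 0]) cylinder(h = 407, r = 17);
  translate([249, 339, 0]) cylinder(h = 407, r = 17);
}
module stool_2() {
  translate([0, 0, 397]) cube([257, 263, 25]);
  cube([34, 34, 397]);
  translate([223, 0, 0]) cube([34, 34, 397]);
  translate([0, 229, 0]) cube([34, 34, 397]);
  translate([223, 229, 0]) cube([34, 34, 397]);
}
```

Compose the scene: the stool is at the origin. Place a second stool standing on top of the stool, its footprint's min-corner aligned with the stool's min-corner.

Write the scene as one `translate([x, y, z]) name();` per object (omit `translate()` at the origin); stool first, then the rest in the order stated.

stool();
translate([0, 0, 432]) stool_2();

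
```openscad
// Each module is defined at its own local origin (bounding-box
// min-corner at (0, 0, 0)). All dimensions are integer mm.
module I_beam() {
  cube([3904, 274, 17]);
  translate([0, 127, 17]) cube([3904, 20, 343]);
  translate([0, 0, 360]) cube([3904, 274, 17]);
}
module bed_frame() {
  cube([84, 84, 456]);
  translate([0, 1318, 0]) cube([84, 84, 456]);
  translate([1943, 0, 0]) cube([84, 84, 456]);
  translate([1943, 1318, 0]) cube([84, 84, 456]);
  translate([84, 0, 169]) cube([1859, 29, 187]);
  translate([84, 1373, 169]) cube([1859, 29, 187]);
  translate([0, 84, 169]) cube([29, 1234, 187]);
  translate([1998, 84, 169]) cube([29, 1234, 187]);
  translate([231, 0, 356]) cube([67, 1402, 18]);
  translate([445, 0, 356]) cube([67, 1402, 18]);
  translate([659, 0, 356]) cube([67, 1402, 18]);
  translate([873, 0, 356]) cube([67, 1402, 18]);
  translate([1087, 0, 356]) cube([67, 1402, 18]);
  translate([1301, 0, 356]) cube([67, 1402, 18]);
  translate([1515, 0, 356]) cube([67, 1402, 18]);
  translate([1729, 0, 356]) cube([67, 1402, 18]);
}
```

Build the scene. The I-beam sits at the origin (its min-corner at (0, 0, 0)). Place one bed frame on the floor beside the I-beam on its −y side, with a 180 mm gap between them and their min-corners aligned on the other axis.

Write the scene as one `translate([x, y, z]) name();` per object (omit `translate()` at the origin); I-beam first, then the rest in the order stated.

I_beam();
translate([0, -1582, 0]) bed_frame();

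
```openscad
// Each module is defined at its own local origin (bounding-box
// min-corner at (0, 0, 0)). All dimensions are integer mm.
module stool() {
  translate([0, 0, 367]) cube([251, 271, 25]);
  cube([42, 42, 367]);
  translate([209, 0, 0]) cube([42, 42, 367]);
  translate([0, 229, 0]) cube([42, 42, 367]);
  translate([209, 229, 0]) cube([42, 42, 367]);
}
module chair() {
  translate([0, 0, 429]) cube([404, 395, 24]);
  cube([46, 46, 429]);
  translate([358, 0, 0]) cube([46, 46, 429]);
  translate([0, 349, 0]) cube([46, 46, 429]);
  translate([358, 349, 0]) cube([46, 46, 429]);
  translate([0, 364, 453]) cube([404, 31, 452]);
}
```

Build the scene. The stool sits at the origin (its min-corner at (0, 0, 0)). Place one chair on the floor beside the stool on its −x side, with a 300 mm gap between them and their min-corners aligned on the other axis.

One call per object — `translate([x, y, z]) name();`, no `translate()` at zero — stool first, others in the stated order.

stool();
translate([-704, 0, 0]) chair();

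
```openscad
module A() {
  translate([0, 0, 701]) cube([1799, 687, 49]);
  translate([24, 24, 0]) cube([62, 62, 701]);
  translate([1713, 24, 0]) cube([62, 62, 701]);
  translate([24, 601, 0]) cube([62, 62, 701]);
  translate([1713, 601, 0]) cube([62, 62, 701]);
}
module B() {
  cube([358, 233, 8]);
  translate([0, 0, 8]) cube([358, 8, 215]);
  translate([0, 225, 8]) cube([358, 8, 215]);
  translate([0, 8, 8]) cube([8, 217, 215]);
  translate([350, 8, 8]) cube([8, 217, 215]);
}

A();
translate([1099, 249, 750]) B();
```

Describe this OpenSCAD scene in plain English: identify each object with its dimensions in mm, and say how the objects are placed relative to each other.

A is a table: top 1799 mm (x) × 687 mm (y), 49 mm thick, upper face at z = 750 mm, on four 62×62 mm square legs, each inset 24 mm from the nearest pair of top edges, running from z = 0 to the bottom of the top.

B is an open-topped rectangular box: outside dimensions 358×233×223 mm, with a uniform wall and base thickness of 8 mm. The base is a full 358×233 slab on the floor; four walls sit on top of the base. The front and back walls (the −y and +y sides) span the full width; the two side walls fit between them.

The open box is on top of the table.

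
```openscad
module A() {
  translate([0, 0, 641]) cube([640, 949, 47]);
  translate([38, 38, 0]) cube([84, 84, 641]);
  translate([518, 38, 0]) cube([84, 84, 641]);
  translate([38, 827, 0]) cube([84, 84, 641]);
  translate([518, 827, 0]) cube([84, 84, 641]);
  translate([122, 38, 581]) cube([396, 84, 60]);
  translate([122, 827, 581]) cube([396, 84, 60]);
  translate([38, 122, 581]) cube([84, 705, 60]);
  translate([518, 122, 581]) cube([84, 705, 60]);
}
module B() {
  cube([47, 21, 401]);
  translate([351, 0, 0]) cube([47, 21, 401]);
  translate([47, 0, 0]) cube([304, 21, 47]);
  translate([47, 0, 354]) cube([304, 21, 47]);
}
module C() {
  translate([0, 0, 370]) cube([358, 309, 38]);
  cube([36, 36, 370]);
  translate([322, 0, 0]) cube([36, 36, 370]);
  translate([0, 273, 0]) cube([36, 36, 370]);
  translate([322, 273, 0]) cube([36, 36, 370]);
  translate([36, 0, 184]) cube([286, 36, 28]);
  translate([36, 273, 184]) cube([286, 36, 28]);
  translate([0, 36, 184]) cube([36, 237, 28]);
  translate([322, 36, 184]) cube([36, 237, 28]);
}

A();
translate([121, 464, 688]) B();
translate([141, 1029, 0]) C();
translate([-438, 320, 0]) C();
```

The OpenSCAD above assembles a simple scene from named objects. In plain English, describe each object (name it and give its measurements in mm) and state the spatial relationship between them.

A is a table: top 640 mm (x) × 949 mm (y), 47 mm thick, upper face at z = 688 mm, on four 84×84 mm square legs, each inset 38 mm from the nearest pair of top edges, running from z = 0 to the bottom of the top. Four apron rails, 84 mm thick and 60 mm tall, run between adjacent legs with their top edges flush with the underside of the top and their outer faces flush with the legs' outer faces.

B is a rectangular picture frame lying in the x–z plane (depth along y). The opening is 304 mm wide (x) by 307 mm tall (z), surrounded by a border 47 mm wide on all four sides. The frame is 21 mm deep and is made of two full-height vertical stiles with two horizontal rails fitted between them.

C is a four-legged stool. The seat is 358×309 mm, 38 mm thick, top at z = 408 mm. It stands on four square legs, each 36×36 mm in cross-section, from z = 0 to the seat underside, each flush with a corner of the seat. Four stretchers, 36 mm wide and 28 mm tall, connect adjacent legs with their undersides at z = 184 mm, each running between the inner faces of the legs it joins and aligned with the legs' outer faces on the other axis.

The picture frame is on top of the table, centred. Two stools sit around the table at the +y, −x sides.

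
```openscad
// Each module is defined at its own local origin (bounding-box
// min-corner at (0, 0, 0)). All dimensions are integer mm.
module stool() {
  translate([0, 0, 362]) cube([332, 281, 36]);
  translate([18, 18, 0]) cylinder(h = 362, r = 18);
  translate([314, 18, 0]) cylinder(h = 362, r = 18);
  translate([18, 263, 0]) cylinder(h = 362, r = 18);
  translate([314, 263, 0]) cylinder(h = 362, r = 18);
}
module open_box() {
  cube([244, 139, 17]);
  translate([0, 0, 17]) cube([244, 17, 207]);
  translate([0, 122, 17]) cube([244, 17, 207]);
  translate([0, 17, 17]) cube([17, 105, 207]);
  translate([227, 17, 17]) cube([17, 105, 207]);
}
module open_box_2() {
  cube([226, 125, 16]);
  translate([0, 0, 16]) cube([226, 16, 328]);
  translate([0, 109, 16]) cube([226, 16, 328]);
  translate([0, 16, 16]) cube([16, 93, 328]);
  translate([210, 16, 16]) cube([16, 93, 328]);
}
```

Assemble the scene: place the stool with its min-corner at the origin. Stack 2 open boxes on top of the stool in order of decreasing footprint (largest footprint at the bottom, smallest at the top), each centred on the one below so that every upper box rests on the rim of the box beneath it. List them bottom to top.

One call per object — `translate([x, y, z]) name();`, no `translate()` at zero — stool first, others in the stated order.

stool();
translate([44, 71, 398]) open_box();
translate([53, 78, 622]) open_box_2();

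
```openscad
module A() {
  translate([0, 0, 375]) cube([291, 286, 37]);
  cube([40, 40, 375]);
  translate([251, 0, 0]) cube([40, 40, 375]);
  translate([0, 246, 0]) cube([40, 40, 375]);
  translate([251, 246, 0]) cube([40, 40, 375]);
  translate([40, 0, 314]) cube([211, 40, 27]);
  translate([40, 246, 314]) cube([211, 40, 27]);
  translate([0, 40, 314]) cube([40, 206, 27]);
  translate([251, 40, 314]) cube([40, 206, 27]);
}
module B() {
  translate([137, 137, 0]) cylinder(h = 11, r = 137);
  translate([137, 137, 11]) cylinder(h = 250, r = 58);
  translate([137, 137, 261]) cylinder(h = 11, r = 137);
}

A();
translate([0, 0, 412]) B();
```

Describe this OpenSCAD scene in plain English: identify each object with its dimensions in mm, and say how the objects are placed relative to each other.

A is a simple wooden stool: a rectangular seat 291 mm (x) by 286 mm (y), 37 mm thick, top face at z = 412 mm, on four square legs, each 40×40 mm in cross-section. The legs rest on z = 0, each flush with a corner of the seat. Four stretchers, 40 mm wide and 27 mm tall, connect adjacent legs with their undersides at z = 314 mm, each running between the inner faces of the legs it joins and aligned with the legs' outer faces on the other axis.

B is a spool: two coaxial disc flanges of radius 137 mm and thickness 11 mm, joined by a core cylinder of radius 58 mm and height 250 mm. The lower flange rests on z = 0 and the three cylinders share a vertical axis.

The spool is on top of the stool.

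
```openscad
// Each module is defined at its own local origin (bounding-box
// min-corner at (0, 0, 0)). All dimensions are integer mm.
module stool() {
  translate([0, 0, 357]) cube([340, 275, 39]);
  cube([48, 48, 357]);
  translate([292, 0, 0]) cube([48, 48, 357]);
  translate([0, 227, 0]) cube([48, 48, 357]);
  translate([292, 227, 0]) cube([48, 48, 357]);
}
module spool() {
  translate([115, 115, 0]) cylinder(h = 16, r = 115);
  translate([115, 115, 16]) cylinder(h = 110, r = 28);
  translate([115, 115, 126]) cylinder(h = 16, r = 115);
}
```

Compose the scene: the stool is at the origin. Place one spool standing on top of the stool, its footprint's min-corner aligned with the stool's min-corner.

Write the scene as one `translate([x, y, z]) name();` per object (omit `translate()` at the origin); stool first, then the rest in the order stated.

stool();
translate([0, 0, 396]) spool();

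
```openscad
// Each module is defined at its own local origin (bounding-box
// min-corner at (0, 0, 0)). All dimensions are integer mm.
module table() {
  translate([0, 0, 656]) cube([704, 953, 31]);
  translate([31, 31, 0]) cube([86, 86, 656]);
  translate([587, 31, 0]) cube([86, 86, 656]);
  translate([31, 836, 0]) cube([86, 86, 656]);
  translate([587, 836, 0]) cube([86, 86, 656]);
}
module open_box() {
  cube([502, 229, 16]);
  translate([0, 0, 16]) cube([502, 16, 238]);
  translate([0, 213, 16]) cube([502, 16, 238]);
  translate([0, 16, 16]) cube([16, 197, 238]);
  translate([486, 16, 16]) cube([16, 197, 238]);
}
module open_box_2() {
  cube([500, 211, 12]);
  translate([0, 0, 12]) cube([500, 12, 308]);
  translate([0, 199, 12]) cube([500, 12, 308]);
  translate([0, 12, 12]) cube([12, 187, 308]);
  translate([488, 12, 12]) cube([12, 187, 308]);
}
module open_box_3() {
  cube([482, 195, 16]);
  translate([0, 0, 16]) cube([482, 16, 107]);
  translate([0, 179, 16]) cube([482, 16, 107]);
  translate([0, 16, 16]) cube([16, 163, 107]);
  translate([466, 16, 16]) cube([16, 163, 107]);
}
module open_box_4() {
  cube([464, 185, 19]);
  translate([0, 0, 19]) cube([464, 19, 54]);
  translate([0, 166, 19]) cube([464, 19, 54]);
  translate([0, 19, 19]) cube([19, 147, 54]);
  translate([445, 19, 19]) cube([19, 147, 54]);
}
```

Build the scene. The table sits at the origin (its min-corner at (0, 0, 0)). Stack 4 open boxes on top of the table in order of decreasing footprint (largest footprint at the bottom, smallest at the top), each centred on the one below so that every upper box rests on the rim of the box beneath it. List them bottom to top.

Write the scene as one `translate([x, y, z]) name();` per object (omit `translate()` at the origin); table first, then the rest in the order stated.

table();
translate([101, 362, 687]) open_box();
translate([102, 371, 941]) open_box_2();
translate([111, 379, 1261]) open_box_3();
translate([120, 384, 1384]) open_box_4();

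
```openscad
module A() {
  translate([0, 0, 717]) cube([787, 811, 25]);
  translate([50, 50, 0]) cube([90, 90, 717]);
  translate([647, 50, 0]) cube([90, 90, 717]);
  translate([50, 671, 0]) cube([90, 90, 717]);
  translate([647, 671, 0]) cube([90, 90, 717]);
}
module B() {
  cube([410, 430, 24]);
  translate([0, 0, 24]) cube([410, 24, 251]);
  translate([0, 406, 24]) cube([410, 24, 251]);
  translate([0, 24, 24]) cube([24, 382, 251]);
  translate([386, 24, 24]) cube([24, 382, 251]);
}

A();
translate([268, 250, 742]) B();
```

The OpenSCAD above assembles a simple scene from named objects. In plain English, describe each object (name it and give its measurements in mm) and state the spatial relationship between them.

A is a rectangular dining table. The top is 787×811×25 mm with its upper surface at z = 742 mm. It stands on four 90×90 mm square legs, each inset 50 mm from the nearest pair of top edges, running from the floor to the underside of the top.

B is an open-topped rectangular box: outside dimensions 410×430×275 mm, with a uniform wall and base thickness of 24 mm. The base is a full 410×430 slab on the floor; four walls sit on top of the base. The front and back walls (the −y and +y sides) span the full width; the two side walls fit between them.

The open box is on top of the table.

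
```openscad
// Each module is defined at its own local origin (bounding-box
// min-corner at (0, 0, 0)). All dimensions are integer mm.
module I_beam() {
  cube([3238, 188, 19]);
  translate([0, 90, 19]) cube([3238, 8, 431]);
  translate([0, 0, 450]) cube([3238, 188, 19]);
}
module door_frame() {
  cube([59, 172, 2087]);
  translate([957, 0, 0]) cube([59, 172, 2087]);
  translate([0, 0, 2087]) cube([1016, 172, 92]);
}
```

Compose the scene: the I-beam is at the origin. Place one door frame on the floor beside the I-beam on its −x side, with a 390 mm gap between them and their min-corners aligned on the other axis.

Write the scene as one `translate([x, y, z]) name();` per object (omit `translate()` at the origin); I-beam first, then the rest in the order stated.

I_beam();
translate([-1406, 0, 0]) door_frame();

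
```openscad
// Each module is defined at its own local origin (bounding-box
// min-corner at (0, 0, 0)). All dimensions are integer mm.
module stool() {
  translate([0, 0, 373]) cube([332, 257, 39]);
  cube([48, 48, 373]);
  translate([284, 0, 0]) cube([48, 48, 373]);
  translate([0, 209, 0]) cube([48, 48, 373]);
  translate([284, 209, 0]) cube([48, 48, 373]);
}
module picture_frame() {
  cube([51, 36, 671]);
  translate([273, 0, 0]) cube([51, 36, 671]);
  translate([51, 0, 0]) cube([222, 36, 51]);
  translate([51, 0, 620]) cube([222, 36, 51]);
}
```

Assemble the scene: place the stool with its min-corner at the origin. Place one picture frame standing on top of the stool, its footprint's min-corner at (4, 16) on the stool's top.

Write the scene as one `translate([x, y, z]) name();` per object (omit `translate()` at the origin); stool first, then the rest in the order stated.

stool();
translate([4, 16, 412]) picture_frame();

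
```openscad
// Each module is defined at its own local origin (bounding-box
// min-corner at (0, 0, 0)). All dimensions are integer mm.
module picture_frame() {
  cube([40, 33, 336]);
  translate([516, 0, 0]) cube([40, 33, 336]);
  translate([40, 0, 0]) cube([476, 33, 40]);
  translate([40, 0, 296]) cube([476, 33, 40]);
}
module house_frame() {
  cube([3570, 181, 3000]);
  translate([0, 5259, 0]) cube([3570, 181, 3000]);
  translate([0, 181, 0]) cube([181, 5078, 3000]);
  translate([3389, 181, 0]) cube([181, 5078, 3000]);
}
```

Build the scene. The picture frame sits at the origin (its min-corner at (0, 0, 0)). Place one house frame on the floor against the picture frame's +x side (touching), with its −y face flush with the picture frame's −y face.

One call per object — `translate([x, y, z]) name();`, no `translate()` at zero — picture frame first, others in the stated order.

picture_frame();
translate([556, 0, 0]) house_frame();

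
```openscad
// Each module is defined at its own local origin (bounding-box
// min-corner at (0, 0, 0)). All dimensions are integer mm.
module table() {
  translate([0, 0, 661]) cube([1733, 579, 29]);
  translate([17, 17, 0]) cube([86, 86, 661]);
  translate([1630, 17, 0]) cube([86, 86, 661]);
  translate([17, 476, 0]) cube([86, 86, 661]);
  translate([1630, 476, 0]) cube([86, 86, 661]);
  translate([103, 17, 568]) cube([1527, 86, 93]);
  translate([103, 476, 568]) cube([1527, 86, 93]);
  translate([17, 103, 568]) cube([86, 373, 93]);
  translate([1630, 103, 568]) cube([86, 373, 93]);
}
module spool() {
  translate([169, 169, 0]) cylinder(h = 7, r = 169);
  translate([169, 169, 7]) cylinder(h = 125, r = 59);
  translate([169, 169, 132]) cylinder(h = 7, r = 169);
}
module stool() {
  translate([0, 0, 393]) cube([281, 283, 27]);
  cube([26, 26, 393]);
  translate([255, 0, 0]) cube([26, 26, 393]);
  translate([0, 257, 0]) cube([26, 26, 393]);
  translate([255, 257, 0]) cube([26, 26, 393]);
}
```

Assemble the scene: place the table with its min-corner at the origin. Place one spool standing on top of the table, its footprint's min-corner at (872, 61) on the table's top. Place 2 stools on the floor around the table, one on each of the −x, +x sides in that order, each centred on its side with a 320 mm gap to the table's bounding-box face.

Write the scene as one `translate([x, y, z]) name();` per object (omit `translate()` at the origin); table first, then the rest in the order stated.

table();
translate([872, 61, 690]) spool();
translate([-601, 148, 0]) stool();
translate([2053, 148, 0]) stool();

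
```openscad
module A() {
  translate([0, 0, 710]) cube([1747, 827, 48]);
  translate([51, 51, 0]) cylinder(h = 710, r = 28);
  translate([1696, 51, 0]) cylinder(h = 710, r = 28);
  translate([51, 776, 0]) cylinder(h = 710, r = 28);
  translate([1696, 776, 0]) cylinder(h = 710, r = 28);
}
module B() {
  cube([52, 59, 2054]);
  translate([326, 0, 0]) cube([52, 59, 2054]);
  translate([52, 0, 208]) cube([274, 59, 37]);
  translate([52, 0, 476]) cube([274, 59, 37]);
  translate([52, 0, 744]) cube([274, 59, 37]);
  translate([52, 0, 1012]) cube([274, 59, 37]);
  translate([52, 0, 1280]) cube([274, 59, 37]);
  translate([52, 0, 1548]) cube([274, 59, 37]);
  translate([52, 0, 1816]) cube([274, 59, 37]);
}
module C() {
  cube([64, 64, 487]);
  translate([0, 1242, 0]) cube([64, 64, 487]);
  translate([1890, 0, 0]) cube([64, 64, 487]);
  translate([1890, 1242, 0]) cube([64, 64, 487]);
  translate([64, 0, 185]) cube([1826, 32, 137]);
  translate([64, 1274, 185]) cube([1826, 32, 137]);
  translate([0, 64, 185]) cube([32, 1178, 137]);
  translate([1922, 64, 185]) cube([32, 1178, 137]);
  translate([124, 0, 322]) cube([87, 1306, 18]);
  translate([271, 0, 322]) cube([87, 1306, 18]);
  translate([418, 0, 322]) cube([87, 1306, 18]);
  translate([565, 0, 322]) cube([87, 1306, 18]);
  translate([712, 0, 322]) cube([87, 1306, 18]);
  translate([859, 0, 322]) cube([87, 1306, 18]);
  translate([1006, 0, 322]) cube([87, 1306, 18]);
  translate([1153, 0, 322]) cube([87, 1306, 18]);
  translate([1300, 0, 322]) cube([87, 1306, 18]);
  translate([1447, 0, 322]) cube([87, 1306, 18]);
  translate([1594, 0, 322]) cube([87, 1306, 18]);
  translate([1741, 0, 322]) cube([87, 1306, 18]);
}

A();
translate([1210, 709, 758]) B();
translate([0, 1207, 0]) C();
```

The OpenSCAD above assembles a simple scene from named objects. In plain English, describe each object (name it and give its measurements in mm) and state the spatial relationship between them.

A is a rectangular dining table. The top is 1747×827×48 mm with its upper surface at z = 758 mm. It stands on four round legs of 56 mm diameter, each leg's bounding box inset 23 mm from the nearest pair of top edges, running from the floor to the underside of the top.

B is a straight ladder. Two 52×59 mm vertical rails, 2054 mm tall, stand 378 mm apart (outside-to-outside) with their front faces coplanar on the −y side. 7 rungs, each 59 mm deep and 37 mm tall, span between the inner faces of the rails, front faces flush with the rails. The lowest rung's underside is at z = 208 mm and rungs are spaced 268 mm apart (underside to underside).

C is a bed frame 1954 mm long (x) by 1306 mm wide (y). Four 64×64 mm corner posts, 487 mm tall, at the corners of the footprint. Four rails of 32 mm thickness and 137 mm height run between adjacent posts with their undersides at z = 185 mm, their outer faces flush with the outside of the frame (the two x-running rails run between the posts' inner faces; the two y-running rails run between the posts' inner faces). 12 slats, each 87 mm wide (x) and 18 mm thick, lie across the top of the two x-running rails, running the full 1306 mm width of the frame in y; the slats are evenly spaced along x between the inner faces of the end posts with equal gaps (rounded down to the nearest mm) at the −x end and between each pair — any rounding remainder accumulates at the +x end.

The ladder is on top of the table. The bed frame is on the floor beside the table on its +y side.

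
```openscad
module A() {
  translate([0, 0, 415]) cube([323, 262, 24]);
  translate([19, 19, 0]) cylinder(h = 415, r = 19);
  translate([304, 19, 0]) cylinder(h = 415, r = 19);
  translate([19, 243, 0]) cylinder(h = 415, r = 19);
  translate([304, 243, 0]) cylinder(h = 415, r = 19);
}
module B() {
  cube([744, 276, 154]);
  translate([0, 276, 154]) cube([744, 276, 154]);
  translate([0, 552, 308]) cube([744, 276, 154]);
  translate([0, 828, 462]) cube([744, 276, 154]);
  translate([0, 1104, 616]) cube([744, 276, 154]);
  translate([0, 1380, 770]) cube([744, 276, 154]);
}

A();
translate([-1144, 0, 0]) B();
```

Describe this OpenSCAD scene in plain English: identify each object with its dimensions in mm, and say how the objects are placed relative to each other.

A is a four-legged stool. The seat is 323×262 mm, 24 mm thick, top at z = 439 mm. It stands on four round legs, each 38 mm in diameter, from z = 0 to the seat underside, each leg's axis is inset half a diameter from the nearest pair of seat edges (so the leg's bounding box is flush with the corner).

B is a straight staircase of 6 solid steps. Each step is 744 mm wide (x), 276 mm deep (y, the going) and 154 mm tall (the rise). The first step rests on the floor; each subsequent step sits one going further in +y and one rise higher in +z, directly behind and above the previous step with no overlap.

The staircase is on the floor beside the stool on its −x side.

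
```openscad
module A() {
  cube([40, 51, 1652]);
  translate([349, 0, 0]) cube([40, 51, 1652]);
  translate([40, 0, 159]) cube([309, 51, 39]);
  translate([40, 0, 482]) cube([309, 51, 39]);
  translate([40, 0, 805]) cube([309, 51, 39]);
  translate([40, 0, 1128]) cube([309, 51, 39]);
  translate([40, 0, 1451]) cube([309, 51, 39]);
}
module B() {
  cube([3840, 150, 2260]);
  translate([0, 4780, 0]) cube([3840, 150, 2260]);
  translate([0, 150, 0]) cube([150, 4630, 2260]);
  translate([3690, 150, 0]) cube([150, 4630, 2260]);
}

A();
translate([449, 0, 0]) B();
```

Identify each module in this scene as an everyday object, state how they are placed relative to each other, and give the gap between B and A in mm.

A is a ladder. B is a house frame. The house frame is on the floor beside the ladder on its +x side. The gap between the house frame and the ladder is 60 mm.

The house frame's nearest face is 60 mm from the ladder's +x face.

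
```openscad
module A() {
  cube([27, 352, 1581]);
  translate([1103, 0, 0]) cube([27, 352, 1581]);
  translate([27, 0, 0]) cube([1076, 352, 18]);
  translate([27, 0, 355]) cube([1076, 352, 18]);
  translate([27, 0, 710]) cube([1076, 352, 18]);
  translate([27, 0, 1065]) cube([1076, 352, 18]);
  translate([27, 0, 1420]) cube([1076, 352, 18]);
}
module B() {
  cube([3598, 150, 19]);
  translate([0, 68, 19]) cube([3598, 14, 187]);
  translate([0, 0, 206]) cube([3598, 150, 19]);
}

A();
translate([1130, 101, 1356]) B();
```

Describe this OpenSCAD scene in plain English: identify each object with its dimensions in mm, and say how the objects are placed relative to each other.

A is an open bookshelf. Two side panels, each 27 mm thick, 352 mm deep and 1581 mm tall, stand 1130 mm apart (outside-to-outside). Between them sit 5 shelves, each 18 mm thick and 352 mm deep, spanning the full gap between the sides. The bottom shelf rests on the floor (its underside at z = 0) and the clear gap between one shelf's top and the next shelf's underside is 337 mm.

B is an I-beam lying along x, 3598 mm long. Overall section height 225 mm. Two flanges 150 mm wide (y) and 19 mm thick, one on the floor and one at the top; a web 14 mm thick runs between them, centred on the flange width.

The I-beam is beside the bookshelf with their tops flush at z = 1581.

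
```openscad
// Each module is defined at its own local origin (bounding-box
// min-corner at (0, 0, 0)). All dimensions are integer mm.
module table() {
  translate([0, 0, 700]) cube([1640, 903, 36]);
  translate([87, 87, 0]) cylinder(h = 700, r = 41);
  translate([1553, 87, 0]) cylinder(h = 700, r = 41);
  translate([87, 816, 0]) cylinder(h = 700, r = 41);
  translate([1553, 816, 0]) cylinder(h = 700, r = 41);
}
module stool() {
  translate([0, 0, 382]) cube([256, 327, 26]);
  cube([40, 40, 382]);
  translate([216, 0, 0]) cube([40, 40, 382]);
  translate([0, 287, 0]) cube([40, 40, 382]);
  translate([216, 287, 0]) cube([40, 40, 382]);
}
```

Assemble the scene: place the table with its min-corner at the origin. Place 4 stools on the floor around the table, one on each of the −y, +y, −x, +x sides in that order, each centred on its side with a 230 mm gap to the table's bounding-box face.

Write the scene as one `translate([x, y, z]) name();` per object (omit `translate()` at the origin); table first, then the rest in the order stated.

table();
translate([692, -557, 0]) stool();
translate([692, 1133, 0]) stool();
translate([-486, 288, 0]) stool();
translate([1870, 288, 0]) stool();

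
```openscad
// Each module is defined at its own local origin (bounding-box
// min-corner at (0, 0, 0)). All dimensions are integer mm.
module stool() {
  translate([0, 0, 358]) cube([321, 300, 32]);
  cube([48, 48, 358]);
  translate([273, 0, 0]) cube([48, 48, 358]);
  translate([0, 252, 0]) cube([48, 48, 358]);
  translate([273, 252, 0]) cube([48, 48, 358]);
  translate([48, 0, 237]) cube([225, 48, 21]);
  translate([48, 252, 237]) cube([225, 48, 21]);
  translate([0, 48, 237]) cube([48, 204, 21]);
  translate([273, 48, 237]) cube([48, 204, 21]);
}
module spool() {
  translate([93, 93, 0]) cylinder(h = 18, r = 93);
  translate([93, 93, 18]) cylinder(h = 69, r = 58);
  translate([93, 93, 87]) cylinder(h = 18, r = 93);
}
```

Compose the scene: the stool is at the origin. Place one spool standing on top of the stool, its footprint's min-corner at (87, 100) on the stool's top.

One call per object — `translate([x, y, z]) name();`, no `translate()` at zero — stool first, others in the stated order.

stool();
translate([87, 100, 390]) spool();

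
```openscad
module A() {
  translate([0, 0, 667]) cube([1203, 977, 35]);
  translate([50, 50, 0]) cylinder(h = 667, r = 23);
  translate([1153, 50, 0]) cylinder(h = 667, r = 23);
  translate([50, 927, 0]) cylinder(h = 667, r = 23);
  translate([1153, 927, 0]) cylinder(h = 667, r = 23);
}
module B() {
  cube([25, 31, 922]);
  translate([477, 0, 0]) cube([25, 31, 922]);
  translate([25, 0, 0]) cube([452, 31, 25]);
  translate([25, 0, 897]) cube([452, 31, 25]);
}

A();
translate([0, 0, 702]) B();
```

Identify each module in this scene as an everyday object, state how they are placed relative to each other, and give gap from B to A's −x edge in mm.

The picture frame's min-x is at 0; the table's min-x is 0; gap = 0 mm.

A is a table. B is a picture frame. The picture frame is on top of the table. The gap from the picture frame to the table's −x edge is 0 mm.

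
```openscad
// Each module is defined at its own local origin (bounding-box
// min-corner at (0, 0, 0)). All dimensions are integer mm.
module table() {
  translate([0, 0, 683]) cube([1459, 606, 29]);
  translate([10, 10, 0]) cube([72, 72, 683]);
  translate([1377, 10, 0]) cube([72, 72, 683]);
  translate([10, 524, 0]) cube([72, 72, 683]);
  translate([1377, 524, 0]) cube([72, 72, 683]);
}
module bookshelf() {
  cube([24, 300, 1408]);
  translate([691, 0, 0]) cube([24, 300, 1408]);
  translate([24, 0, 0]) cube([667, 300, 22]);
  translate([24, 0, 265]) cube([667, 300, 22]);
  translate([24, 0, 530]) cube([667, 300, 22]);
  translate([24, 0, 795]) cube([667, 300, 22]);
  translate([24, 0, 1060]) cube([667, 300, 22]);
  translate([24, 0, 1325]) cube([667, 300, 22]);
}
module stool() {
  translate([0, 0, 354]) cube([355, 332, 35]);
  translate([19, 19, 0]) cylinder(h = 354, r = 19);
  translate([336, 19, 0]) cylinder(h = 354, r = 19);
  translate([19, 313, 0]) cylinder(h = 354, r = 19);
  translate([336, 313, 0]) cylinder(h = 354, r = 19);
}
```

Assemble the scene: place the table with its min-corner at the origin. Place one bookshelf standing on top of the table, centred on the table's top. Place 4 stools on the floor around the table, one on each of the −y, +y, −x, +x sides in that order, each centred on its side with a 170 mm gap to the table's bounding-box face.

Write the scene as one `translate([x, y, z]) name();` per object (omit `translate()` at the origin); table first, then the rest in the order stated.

table();
translate([372, 153, 712]) bookshelf();
translate([552, -502, 0]) stool();
translate([552, 776, 0]) stool();
translate([-525, 137, 0]) stool();
translate([1629, 137, 0]) stool();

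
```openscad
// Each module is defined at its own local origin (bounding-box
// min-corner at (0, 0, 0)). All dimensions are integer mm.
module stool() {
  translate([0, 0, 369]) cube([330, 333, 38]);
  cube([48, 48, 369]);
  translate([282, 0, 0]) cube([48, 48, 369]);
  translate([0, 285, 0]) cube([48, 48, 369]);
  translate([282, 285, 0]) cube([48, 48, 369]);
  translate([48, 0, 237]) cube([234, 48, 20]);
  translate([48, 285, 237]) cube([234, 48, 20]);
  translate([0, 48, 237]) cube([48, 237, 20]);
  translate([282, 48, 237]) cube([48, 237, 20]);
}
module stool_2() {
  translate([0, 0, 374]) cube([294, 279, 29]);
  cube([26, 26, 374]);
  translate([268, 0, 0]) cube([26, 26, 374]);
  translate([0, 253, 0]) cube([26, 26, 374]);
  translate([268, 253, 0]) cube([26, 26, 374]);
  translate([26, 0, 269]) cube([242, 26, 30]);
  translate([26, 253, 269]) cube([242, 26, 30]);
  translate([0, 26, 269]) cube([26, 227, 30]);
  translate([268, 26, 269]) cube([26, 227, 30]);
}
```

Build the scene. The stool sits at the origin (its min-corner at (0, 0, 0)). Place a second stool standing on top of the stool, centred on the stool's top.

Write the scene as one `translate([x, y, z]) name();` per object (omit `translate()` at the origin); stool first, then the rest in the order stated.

stool();
translate([18, 27, 407]) stool_2();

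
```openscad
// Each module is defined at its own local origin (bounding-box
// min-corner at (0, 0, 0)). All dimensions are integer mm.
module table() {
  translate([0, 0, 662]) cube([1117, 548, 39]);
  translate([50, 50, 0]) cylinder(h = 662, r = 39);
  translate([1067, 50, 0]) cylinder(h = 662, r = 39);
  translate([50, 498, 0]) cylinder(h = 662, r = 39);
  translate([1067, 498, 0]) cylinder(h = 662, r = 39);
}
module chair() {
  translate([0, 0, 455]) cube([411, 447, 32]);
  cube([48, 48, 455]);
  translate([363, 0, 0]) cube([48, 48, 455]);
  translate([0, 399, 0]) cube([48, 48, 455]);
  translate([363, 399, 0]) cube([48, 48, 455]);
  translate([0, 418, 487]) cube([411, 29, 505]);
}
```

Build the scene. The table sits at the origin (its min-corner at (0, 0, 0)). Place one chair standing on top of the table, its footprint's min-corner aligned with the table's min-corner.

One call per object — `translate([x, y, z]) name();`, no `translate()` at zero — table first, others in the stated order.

table();
translate([0, 0, 701]) chair();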